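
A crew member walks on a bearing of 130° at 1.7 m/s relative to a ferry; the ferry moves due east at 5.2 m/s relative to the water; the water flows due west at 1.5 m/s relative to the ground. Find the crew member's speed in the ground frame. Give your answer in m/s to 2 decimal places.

5.12 m/s

In east/north components (m/s): crew member relative to ferry = (1.302, -1.093); ferry relative to water = (5.200, 0.000); water relative to ground = (-1.500, 0.000).
Sum = (5.002, -1.093) m/s.
Speed = |(5.002, -1.093)| = 5.120 m/s.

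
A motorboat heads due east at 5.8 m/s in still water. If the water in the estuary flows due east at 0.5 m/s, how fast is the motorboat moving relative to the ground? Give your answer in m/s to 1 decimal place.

Taking east as x and north as y: velocity relative to the water = (5.800, 0.000) m/s; the water relative to ground = (0.500, 0.000) m/s.
Velocity relative to ground = (5.800, 0.000) + (0.500, 0.000) = (6.300, 0.000) m/s.
Speed = |(6.300, 0.000)| = 6.300 m/s.

6.3 m/s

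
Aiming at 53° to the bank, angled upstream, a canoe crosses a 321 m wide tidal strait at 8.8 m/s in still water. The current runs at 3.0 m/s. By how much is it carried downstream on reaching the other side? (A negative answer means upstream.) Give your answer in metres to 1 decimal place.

Perpendicular speed = 7.028 m/s; crossing time = 321 / 7.028 = 45.674 s.
Net downstream speed = -2.296 m/s.
Drift = -2.296 × 45.674 = -104.867 m (upstream).

-104.9 m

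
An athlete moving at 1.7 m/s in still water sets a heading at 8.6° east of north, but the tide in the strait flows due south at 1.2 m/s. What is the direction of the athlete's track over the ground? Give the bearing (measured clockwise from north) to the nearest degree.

028°

Taking east as x and north as y: velocity relative to the water = (0.254, 1.681) m/s; the water relative to ground = (0.000, -1.200) m/s.
Velocity relative to ground = (0.254, 1.681) + (0.000, -1.200) = (0.254, 0.481) m/s.
Bearing = atan2(0.25, 0.48) = 27.86° clockwise from north.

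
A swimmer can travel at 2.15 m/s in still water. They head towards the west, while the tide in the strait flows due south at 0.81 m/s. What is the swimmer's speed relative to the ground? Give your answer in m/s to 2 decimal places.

2.30 m/s

Taking east as x and north as y: velocity relative to the water = (-2.150, 0.000) m/s; the water relative to ground = (0.000, -0.810) m/s.
Velocity relative to ground = (-2.150, 0.000) + (0.000, -0.810) = (-2.150, -0.810) m/s.
Speed = |(-2.150, -0.810)| = 2.298 m/s.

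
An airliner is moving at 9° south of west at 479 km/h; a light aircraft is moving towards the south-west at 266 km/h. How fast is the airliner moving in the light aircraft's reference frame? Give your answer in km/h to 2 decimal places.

306.65 km/h

Taking east as x and north as y: airliner velocity = (-473.103, -74.932) km/h; light aircraft velocity = (-188.090, -188.090) km/h.
Velocity of airliner relative to light aircraft = (-473.103, -74.932) − (-188.090, -188.090) = (-285.012, 113.158) km/h.
Magnitude = |(-285.012, 113.158)| = 306.654 km/h.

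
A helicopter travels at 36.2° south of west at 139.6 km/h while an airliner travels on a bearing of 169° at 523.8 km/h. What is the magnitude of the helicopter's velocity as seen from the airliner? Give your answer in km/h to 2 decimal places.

Taking east as x and north as y: helicopter velocity = (-112.652, -82.449) km/h; airliner velocity = (99.946, -514.176) km/h.
Velocity of helicopter relative to airliner = (-112.652, -82.449) − (99.946, -514.176) = (-212.597, 431.728) km/h.
Magnitude = |(-212.597, 431.728)| = 481.234 km/h.

481.23 km/h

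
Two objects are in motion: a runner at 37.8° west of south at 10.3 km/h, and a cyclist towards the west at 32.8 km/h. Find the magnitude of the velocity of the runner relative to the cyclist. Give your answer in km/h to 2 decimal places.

27.71 km/h

Taking east as x and north as y: runner velocity = (-6.313, -8.139) km/h; cyclist velocity = (-32.800, 0.000) km/h.
Velocity of runner relative to cyclist = (-6.313, -8.139) − (-32.800, 0.000) = (26.487, -8.139) km/h.
Magnitude = |(26.487, -8.139)| = 27.709 km/h.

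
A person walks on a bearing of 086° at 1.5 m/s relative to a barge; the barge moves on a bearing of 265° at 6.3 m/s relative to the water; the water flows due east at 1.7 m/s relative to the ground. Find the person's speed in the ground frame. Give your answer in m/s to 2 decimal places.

3.11 m/s

In east/north components (m/s): person relative to barge = (1.496, 0.105); barge relative to water = (-6.276, -0.549); water relative to ground = (1.700, 0.000).
Sum = (-3.080, -0.444) m/s.
Speed = |(-3.080, -0.444)| = 3.112 m/s.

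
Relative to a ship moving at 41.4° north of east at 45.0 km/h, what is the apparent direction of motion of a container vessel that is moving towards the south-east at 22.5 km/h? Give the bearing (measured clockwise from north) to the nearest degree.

201°

Taking east as x and north as y: container vessel velocity = (15.910, -15.910) km/h; ship velocity = (33.755, 29.759) km/h.
Velocity of container vessel relative to ship = (15.910, -15.910) − (33.755, 29.759) = (-17.845, -45.669) km/h.
Bearing = atan2(-17.85, -45.67) = 201.34° clockwise from north.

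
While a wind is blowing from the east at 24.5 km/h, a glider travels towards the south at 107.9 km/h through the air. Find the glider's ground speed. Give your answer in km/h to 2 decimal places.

110.65 km/h

Taking east as x and north as y: velocity relative to the air = (0.000, -107.900) km/h; the air relative to ground = (-24.500, 0.000) km/h.
Velocity relative to ground = (0.000, -107.900) + (-24.500, 0.000) = (-24.500, -107.900) km/h.
Speed = |(-24.500, -107.900)| = 110.647 km/h.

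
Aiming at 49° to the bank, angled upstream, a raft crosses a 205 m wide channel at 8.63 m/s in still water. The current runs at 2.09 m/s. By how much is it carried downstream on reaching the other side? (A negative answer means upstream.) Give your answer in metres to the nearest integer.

Perpendicular speed = 6.513 m/s; crossing time = 205 / 6.513 = 31.475 s.
Net downstream speed = -3.572 m/s.
Drift = -3.572 × 31.475 = -112.421 m (upstream).

-112 m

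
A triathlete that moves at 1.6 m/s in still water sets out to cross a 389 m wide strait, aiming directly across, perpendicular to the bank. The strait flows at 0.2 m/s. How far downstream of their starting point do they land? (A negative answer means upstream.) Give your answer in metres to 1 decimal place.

Perpendicular speed = 1.600 m/s; crossing time = 389 / 1.600 = 243.125 s.
Net downstream speed = 0.200 m/s.
Drift = 0.200 × 243.125 = 48.625 m (downstream).

48.6 m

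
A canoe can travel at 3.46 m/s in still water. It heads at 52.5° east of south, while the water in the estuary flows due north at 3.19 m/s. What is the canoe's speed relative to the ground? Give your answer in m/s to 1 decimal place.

3.0 m/s

Taking east as x and north as y: velocity relative to the water = (2.745, -2.106) m/s; the water relative to ground = (0.000, 3.190) m/s.
Velocity relative to ground = (2.745, -2.106) + (0.000, 3.190) = (2.745, 1.084) m/s.
Speed = |(2.745, 1.084)| = 2.951 m/s.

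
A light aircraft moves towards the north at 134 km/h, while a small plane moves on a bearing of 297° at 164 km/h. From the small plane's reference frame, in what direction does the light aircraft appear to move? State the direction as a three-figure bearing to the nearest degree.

068°

Taking east as x and north as y: light aircraft velocity = (0.000, 134.000) km/h; small plane velocity = (-146.125, 74.454) km/h.
Velocity of light aircraft relative to small plane = (0.000, 134.000) − (-146.125, 74.454) = (146.125, 59.546) km/h.
Bearing = atan2(146.13, 59.55) = 67.83° clockwise from north.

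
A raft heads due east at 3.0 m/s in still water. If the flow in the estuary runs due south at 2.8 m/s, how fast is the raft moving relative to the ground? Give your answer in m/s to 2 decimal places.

Taking east as x and north as y: velocity relative to the water = (3.000, 0.000) m/s; the water relative to ground = (0.000, -2.800) m/s.
Velocity relative to ground = (3.000, 0.000) + (0.000, -2.800) = (3.000, -2.800) m/s.
Speed = |(3.000, -2.800)| = 4.104 m/s.

4.10 m/s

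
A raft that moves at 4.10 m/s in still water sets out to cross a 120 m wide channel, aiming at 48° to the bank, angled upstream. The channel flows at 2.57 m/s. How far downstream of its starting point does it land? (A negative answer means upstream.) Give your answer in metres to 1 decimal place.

-6.8 m

Perpendicular speed = 3.047 m/s; crossing time = 120 / 3.047 = 39.384 s.
Net downstream speed = -0.173 m/s.
Drift = -0.173 × 39.384 = -6.831 m (upstream).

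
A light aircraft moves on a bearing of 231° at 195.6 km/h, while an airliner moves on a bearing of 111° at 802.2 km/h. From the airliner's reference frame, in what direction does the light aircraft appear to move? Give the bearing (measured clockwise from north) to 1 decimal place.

280.3°

Taking east as x and north as y: light aircraft velocity = (-152.010, -123.095) km/h; airliner velocity = (748.918, -287.483) km/h.
Velocity of light aircraft relative to airliner = (-152.010, -123.095) − (748.918, -287.483) = (-900.928, 164.388) km/h.
Bearing = atan2(-900.93, 164.39) = 280.34° clockwise from north.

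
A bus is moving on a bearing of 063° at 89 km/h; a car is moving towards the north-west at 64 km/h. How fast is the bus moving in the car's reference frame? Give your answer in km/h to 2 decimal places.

Taking east as x and north as y: bus velocity = (79.300, 40.405) km/h; car velocity = (-45.255, 45.255) km/h.
Velocity of bus relative to car = (79.300, 40.405) − (-45.255, 45.255) = (124.554, -4.850) km/h.
Magnitude = |(124.554, -4.850)| = 124.649 km/h.

124.65 km/h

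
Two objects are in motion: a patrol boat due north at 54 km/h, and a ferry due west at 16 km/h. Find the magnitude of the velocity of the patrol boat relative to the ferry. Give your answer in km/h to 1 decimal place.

56.3 km/h

Taking east as x and north as y: patrol boat velocity = (0.000, 54.000) km/h; ferry velocity = (-16.000, 0.000) km/h.
Velocity of patrol boat relative to ferry = (0.000, 54.000) − (-16.000, 0.000) = (16.000, 54.000) km/h.
Magnitude = |(16.000, 54.000)| = 56.321 km/h.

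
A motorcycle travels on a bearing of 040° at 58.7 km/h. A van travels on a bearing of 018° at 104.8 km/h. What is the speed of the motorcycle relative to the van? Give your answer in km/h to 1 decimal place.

Taking east as x and north as y: motorcycle velocity = (37.732, 44.967) km/h; van velocity = (32.385, 99.671) km/h.
Velocity of motorcycle relative to van = (37.732, 44.967) − (32.385, 99.671) = (5.347, -54.704) km/h.
Magnitude = |(5.347, -54.704)| = 54.965 km/h.

55.0 km/h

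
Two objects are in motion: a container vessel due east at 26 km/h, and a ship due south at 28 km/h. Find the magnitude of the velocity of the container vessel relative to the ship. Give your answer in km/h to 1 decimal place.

38.2 km/h

Taking east as x and north as y: container vessel velocity = (26.000, 0.000) km/h; ship velocity = (0.000, -28.000) km/h.
Velocity of container vessel relative to ship = (26.000, 0.000) − (0.000, -28.000) = (26.000, 28.000) km/h.
Magnitude = |(26.000, 28.000)| = 38.210 km/h.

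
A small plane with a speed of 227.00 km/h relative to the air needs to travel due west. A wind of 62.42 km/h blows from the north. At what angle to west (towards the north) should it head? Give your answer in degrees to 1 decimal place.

The wind pushes perpendicular to the desired track; the heading must have a component into the wind equal to 62.42 km/h: 227.00 sin θ = 62.42.
sin θ = 0.2750, so θ = 15.961°.

16.0°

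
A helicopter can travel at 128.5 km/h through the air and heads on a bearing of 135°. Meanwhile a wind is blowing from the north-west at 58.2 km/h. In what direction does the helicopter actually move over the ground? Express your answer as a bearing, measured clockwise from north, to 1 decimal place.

Taking east as x and north as y: velocity relative to the air = (90.863, -90.863) km/h; the air relative to ground = (41.154, -41.154) km/h.
Velocity relative to ground = (90.863, -90.863) + (41.154, -41.154) = (132.017, -132.017) km/h.
Bearing = atan2(132.02, -132.02) = 135.00° clockwise from north.

135.0°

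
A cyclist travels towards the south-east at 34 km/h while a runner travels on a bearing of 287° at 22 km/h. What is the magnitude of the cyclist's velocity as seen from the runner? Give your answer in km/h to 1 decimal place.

54.4 km/h

Taking east as x and north as y: cyclist velocity = (24.042, -24.042) km/h; runner velocity = (-21.039, 6.432) km/h.
Velocity of cyclist relative to runner = (24.042, -24.042) − (-21.039, 6.432) = (45.080, -30.474) km/h.
Magnitude = |(45.080, -30.474)| = 54.414 km/h.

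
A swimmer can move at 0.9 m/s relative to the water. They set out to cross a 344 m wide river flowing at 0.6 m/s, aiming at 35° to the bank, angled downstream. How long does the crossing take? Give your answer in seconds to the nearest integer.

The component of the swimmer's velocity perpendicular to the bank is 0.9 × sin 35° = 0.516 m/s.
The current is parallel to the bank, so it does not affect the crossing time.
Time = 344 / 0.516 = 666.384 s.

666 s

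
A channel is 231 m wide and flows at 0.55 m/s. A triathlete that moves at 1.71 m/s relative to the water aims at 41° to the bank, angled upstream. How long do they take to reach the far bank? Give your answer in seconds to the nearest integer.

The component of the triathlete's velocity perpendicular to the bank is 1.71 × sin 41° = 1.122 m/s.
Only the cross-stream component determines the crossing time; the current contributes nothing perpendicular to the bank.
Time = 231 / 1.122 = 205.908 s.

206 s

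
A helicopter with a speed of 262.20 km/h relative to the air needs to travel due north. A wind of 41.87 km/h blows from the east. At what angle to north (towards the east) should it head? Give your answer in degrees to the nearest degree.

9°

The wind pushes perpendicular to the desired track; the heading must have a component into the wind equal to 41.87 km/h: 262.20 sin θ = 41.87.
sin θ = 0.1597, so θ = 9.189°.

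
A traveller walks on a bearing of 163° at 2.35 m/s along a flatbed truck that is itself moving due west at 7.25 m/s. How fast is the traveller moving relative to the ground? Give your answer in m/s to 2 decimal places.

6.94 m/s

Taking east as x and north as y: flatbed truck velocity = (-7.250, 0.000) m/s; traveller velocity relative to flatbed truck = (0.687, -2.247) m/s.
Velocity relative to ground = (-7.250, 0.000) + (0.687, -2.247) = (-6.563, -2.247) m/s.
Speed = |(-6.563, -2.247)| = 6.937 m/s.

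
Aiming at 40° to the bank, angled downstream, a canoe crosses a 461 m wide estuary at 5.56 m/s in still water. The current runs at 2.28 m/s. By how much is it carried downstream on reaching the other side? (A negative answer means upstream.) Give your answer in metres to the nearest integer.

Perpendicular speed = 3.574 m/s; crossing time = 461 / 3.574 = 128.991 s.
Net downstream speed = 6.539 m/s.
Drift = 6.539 × 128.991 = 843.497 m (downstream).

843 m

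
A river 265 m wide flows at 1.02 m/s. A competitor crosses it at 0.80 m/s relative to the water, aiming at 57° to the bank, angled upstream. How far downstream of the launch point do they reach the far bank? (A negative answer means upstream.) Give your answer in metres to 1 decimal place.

Perpendicular speed = 0.671 m/s; crossing time = 265 / 0.671 = 394.970 s.
Net downstream speed = 0.584 m/s.
Drift = 0.584 × 394.970 = 230.777 m (downstream).

230.8 m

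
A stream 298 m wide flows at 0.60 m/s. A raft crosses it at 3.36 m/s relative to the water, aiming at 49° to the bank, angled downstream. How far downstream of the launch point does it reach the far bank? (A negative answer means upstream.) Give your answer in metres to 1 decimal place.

Perpendicular speed = 2.536 m/s; crossing time = 298 / 2.536 = 117.516 s.
Net downstream speed = 2.804 m/s.
Drift = 2.804 × 117.516 = 329.557 m (downstream).

329.6 m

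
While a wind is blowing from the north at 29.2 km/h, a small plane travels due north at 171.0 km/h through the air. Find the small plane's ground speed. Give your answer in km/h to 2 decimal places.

Taking east as x and north as y: velocity relative to the air = (0.000, 171.000) km/h; the air relative to ground = (0.000, -29.200) km/h.
Velocity relative to ground = (0.000, 171.000) + (0.000, -29.200) = (0.000, 141.800) km/h.
Speed = |(0.000, 141.800)| = 141.800 km/h.

141.80 km/h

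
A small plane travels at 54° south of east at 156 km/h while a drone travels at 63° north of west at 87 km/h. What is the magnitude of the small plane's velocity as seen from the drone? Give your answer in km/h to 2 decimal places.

Taking east as x and north as y: small plane velocity = (91.694, -126.207) km/h; drone velocity = (-39.497, 77.518) km/h.
Velocity of small plane relative to drone = (91.694, -126.207) − (-39.497, 77.518) = (131.192, -203.724) km/h.
Magnitude = |(131.192, -203.724)| = 242.311 km/h.

242.31 km/h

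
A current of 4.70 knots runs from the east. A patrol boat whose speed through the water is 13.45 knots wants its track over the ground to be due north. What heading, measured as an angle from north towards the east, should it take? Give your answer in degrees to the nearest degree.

The current pushes perpendicular to the desired track; the heading must have a component into the current equal to 4.70 knots: 13.45 sin θ = 4.70.
sin θ = 0.3494, so θ = 20.453°.

20°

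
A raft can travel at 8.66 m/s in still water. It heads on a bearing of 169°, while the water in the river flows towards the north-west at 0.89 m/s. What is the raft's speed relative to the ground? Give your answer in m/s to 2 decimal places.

Taking east as x and north as y: velocity relative to the water = (1.652, -8.501) m/s; the water relative to ground = (-0.629, 0.629) m/s.
Velocity relative to ground = (1.652, -8.501) + (-0.629, 0.629) = (1.023, -7.872) m/s.
Speed = |(1.023, -7.872)| = 7.938 m/s.

7.94 m/s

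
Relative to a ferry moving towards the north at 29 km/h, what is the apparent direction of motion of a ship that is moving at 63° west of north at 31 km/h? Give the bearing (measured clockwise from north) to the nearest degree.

Taking east as x and north as y: ship velocity = (-27.621, 14.074) km/h; ferry velocity = (0.000, 29.000) km/h.
Velocity of ship relative to ferry = (-27.621, 14.074) − (0.000, 29.000) = (-27.621, -14.926) km/h.
Bearing = atan2(-27.62, -14.93) = 241.61° clockwise from north.

242°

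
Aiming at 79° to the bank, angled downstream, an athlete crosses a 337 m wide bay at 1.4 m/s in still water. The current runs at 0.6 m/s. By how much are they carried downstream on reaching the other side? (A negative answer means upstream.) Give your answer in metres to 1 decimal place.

Perpendicular speed = 1.374 m/s; crossing time = 337 / 1.374 = 245.220 s.
Net downstream speed = 0.867 m/s.
Drift = 0.867 × 245.220 = 212.638 m (downstream).

212.6 m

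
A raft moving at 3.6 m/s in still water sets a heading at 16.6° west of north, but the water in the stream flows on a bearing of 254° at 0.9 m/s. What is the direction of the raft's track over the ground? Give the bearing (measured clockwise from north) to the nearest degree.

Taking east as x and north as y: velocity relative to the water = (-1.028, 3.450) m/s; the water relative to ground = (-0.865, -0.248) m/s.
Velocity relative to ground = (-1.028, 3.450) + (-0.865, -0.248) = (-1.894, 3.202) m/s.
Bearing = atan2(-1.89, 3.20) = 329.40° clockwise from north.

329°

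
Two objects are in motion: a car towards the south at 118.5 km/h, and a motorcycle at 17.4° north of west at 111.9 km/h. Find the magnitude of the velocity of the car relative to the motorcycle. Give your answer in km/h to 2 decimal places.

Taking east as x and north as y: car velocity = (0.000, -118.500) km/h; motorcycle velocity = (-106.779, 33.463) km/h.
Velocity of car relative to motorcycle = (0.000, -118.500) − (-106.779, 33.463) = (106.779, -151.963) km/h.
Magnitude = |(106.779, -151.963)| = 185.727 km/h.

185.73 km/h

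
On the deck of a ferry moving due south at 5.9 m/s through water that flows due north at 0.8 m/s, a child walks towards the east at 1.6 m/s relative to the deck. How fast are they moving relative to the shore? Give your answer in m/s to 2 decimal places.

In east/north components (m/s): child relative to ferry = (1.600, 0.000); ferry relative to water = (0.000, -5.900); water relative to ground = (0.000, 0.800).
Sum = (1.600, -5.100) m/s.
Speed = |(1.600, -5.100)| = 5.345 m/s.

5.35 m/s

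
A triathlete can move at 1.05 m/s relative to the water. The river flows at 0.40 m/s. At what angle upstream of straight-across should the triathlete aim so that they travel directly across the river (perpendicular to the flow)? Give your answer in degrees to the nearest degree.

To cancel the current, the upstream component of the triathlete's velocity must equal the flow: 1.05 sin θ = 0.40.
sin θ = 0.40 / 1.05 = 0.3810.
θ = arcsin(0.3810) = 22.393°.

22°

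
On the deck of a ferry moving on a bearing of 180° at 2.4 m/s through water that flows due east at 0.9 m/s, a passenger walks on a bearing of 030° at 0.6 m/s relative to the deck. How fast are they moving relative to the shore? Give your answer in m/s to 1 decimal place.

In east/north components (m/s): passenger relative to ferry = (0.300, 0.520); ferry relative to water = (0.000, -2.400); water relative to ground = (0.900, 0.000).
Sum = (1.200, -1.880) m/s.
Speed = |(1.200, -1.880)| = 2.231 m/s.

2.2 m/s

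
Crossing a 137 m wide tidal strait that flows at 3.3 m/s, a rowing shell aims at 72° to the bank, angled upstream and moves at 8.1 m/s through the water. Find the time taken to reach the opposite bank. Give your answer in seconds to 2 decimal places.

17.78 s

The component of the rowing shell's velocity perpendicular to the bank is 8.1 × sin 72° = 7.704 m/s.
Only the cross-stream component determines the crossing time; the current contributes nothing perpendicular to the bank.
Time = 137 / 7.704 = 17.784 s.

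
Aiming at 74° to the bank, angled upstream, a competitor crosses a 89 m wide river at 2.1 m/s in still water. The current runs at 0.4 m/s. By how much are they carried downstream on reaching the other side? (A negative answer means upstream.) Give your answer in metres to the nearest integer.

Perpendicular speed = 2.019 m/s; crossing time = 89 / 2.019 = 44.089 s.
Net downstream speed = -0.179 m/s.
Drift = -0.179 × 44.089 = -7.885 m (upstream).

-8 m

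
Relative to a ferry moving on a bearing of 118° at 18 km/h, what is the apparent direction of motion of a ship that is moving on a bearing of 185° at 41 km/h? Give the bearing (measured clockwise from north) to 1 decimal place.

211.0°

Taking east as x and north as y: ship velocity = (-3.573, -40.844) km/h; ferry velocity = (15.893, -8.450) km/h.
Velocity of ship relative to ferry = (-3.573, -40.844) − (15.893, -8.450) = (-19.466, -32.393) km/h.
Bearing = atan2(-19.47, -32.39) = 211.00° clockwise from north.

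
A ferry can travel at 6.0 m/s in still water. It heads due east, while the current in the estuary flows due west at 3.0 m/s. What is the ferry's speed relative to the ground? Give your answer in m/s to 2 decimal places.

3.00 m/s

Taking east as x and north as y: velocity relative to the water = (6.000, 0.000) m/s; the water relative to ground = (-3.000, 0.000) m/s.
Velocity relative to ground = (6.000, 0.000) + (-3.000, 0.000) = (3.000, 0.000) m/s.
Speed = |(3.000, 0.000)| = 3.000 m/s.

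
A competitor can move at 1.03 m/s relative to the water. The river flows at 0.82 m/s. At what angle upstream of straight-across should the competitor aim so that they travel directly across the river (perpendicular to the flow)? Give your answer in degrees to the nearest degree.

53°

To cancel the current, the upstream component of the competitor's velocity must equal the flow: 1.03 sin θ = 0.82.
sin θ = 0.82 / 1.03 = 0.7961.
θ = arcsin(0.7961) = 52.761°.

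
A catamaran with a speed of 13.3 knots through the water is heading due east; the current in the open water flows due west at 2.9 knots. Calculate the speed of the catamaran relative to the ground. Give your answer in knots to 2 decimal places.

Taking east as x and north as y: velocity relative to the water = (13.300, 0.000) knots; the water relative to ground = (-2.900, 0.000) knots.
Velocity relative to ground = (13.300, 0.000) + (-2.900, 0.000) = (10.400, 0.000) knots.
Speed = |(10.400, 0.000)| = 10.400 knots.

10.40 knots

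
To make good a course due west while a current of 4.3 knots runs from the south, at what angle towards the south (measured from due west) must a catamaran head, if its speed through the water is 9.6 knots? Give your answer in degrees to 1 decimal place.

26.6°

The current pushes perpendicular to the desired track; the heading must have a component into the current equal to 4.3 knots: 9.6 sin θ = 4.3.
sin θ = 0.4479, so θ = 26.610°.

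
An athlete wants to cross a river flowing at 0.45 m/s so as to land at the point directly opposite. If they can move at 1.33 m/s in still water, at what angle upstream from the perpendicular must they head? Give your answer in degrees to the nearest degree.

To cancel the current, the upstream component of the athlete's velocity must equal the flow: 1.33 sin θ = 0.45.
sin θ = 0.45 / 1.33 = 0.3383.
θ = arcsin(0.3383) = 19.776°.

20°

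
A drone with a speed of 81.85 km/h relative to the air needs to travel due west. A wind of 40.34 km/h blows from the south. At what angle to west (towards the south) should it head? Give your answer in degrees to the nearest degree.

The wind pushes perpendicular to the desired track; the heading must have a component into the wind equal to 40.34 km/h: 81.85 sin θ = 40.34.
sin θ = 0.4929, so θ = 29.528°.

30°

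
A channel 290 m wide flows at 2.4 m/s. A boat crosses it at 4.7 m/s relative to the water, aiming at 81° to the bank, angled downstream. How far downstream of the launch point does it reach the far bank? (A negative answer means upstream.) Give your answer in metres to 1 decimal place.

Perpendicular speed = 4.642 m/s; crossing time = 290 / 4.642 = 62.471 s.
Net downstream speed = 3.135 m/s.
Drift = 3.135 × 62.471 = 195.862 m (downstream).

195.9 m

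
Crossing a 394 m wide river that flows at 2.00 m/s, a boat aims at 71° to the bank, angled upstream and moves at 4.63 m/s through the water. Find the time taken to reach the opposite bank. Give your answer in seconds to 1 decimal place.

The component of the boat's velocity perpendicular to the bank is 4.63 × sin 71° = 4.378 m/s.
The flow acts along the bank and has no component across it.
Time = 394 / 4.378 = 90.001 s.

90.0 s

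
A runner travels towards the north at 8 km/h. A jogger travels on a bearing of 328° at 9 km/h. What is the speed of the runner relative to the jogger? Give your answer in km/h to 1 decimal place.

4.8 km/h

Taking east as x and north as y: runner velocity = (0.000, 8.000) km/h; jogger velocity = (-4.769, 7.632) km/h.
Velocity of runner relative to jogger = (0.000, 8.000) − (-4.769, 7.632) = (4.769, 0.368) km/h.
Magnitude = |(4.769, 0.368)| = 4.783 km/h.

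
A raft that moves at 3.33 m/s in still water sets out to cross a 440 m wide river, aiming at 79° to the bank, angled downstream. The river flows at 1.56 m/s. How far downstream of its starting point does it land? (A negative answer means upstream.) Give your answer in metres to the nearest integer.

Perpendicular speed = 3.269 m/s; crossing time = 440 / 3.269 = 134.605 s.
Net downstream speed = 2.195 m/s.
Drift = 2.195 × 134.605 = 295.511 m (downstream).

296 m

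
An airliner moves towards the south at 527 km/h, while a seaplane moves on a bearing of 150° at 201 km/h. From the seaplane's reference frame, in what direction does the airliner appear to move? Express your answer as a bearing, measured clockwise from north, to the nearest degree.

Taking east as x and north as y: airliner velocity = (0.000, -527.000) km/h; seaplane velocity = (100.500, -174.071) km/h.
Velocity of airliner relative to seaplane = (0.000, -527.000) − (100.500, -174.071) = (-100.500, -352.929) km/h.
Bearing = atan2(-100.50, -352.93) = 195.89° clockwise from north.

196°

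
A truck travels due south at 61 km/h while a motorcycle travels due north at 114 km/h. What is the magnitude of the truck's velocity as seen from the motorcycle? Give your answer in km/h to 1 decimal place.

Taking east as x and north as y: truck velocity = (0.000, -61.000) km/h; motorcycle velocity = (0.000, 114.000) km/h.
Velocity of truck relative to motorcycle = (0.000, -61.000) − (0.000, 114.000) = (0.000, -175.000) km/h.
Magnitude = |(0.000, -175.000)| = 175.000 km/h.

175.0 km/h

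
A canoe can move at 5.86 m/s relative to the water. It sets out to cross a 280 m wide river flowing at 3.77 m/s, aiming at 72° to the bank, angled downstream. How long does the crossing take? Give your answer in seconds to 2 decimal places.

The component of the canoe's velocity perpendicular to the bank is 5.86 × sin 72° = 5.573 m/s.
The flow acts along the bank and has no component across it.
Time = 280 / 5.573 = 50.241 s.

50.24 s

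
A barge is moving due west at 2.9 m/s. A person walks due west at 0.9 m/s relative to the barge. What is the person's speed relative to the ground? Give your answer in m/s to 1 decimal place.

Taking east as x and north as y: barge velocity = (-2.900, 0.000) m/s; person velocity relative to barge = (-0.900, 0.000) m/s.
Velocity relative to ground = (-2.900, 0.000) + (-0.900, 0.000) = (-3.800, 0.000) m/s.
Speed = |(-3.800, 0.000)| = 3.800 m/s.

3.8 m/s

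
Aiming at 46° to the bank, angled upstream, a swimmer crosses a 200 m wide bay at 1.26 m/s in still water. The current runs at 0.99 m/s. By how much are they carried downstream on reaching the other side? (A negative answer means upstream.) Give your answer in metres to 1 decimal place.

Perpendicular speed = 0.906 m/s; crossing time = 200 / 0.906 = 220.661 s.
Net downstream speed = 0.115 m/s.
Drift = 0.115 × 220.661 = 25.317 m (downstream).

25.3 m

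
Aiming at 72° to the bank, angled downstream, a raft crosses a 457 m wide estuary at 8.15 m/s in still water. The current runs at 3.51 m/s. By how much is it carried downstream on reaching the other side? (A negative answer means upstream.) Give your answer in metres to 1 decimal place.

355.4 m

Perpendicular speed = 7.751 m/s; crossing time = 457 / 7.751 = 58.959 s.
Net downstream speed = 6.028 m/s.
Drift = 6.028 × 58.959 = 355.435 m (downstream).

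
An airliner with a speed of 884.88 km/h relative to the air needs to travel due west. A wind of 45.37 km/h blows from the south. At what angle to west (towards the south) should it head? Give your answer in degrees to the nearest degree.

3°

The wind pushes perpendicular to the desired track; the heading must have a component into the wind equal to 45.37 km/h: 884.88 sin θ = 45.37.
sin θ = 0.0513, so θ = 2.939°.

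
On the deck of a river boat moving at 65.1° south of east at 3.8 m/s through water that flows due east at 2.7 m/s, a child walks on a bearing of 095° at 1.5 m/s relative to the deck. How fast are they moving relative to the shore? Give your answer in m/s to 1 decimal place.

In east/north components (m/s): child relative to river boat = (1.494, -0.131); river boat relative to water = (1.600, -3.447); water relative to ground = (2.700, 0.000).
Sum = (5.794, -3.578) m/s.
Speed = |(5.794, -3.578)| = 6.810 m/s.

6.8 m/s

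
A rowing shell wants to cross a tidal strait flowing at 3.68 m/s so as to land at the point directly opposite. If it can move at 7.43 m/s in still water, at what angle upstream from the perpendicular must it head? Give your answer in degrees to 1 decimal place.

To cancel the current, the upstream component of the rowing shell's velocity must equal the flow: 7.43 sin θ = 3.68.
sin θ = 3.68 / 7.43 = 0.4953.
θ = arcsin(0.4953) = 29.689°.

29.7°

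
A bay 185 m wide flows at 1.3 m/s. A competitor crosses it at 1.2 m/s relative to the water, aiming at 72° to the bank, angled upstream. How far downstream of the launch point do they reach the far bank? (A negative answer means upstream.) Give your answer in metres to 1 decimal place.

Perpendicular speed = 1.141 m/s; crossing time = 185 / 1.141 = 162.100 s.
Net downstream speed = 0.929 m/s.
Drift = 0.929 × 162.100 = 150.620 m (downstream).

150.6 m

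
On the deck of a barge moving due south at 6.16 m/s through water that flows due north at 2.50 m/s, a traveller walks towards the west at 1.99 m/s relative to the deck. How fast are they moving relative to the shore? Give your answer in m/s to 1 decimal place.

4.2 m/s

In east/north components (m/s): traveller relative to barge = (-1.990, 0.000); barge relative to water = (0.000, -6.160); water relative to ground = (0.000, 2.500).
Sum = (-1.990, -3.660) m/s.
Speed = |(-1.990, -3.660)| = 4.166 m/s.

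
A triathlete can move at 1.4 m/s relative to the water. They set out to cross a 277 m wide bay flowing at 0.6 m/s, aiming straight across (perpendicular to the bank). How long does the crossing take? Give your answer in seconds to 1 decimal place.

The component of the triathlete's velocity perpendicular to the bank is 1.4 m/s.
Only the cross-stream component determines the crossing time; the current contributes nothing perpendicular to the bank.
Time = 277 / 1.400 = 197.857 s.

197.9 s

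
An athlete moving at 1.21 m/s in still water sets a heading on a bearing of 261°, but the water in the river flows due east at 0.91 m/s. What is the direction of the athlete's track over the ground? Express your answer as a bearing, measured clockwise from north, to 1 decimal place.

236.4°

Taking east as x and north as y: velocity relative to the water = (-1.195, -0.189) m/s; the water relative to ground = (0.910, 0.000) m/s.
Velocity relative to ground = (-1.195, -0.189) + (0.910, 0.000) = (-0.285, -0.189) m/s.
Bearing = atan2(-0.29, -0.19) = 236.42° clockwise from north.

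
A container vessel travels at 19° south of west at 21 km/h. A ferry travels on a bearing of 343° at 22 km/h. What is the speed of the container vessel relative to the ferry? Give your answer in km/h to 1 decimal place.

30.9 km/h

Taking east as x and north as y: container vessel velocity = (-19.856, -6.837) km/h; ferry velocity = (-6.432, 21.039) km/h.
Velocity of container vessel relative to ferry = (-19.856, -6.837) − (-6.432, 21.039) = (-13.424, -27.876) km/h.
Magnitude = |(-13.424, -27.876)| = 30.939 km/h.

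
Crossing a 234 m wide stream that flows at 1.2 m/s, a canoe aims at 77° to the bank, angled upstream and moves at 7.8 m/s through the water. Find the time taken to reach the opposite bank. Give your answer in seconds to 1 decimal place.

30.8 s

The component of the canoe's velocity perpendicular to the bank is 7.8 × sin 77° = 7.600 m/s.
The flow acts along the bank and has no component across it.
Time = 234 / 7.600 = 30.789 s.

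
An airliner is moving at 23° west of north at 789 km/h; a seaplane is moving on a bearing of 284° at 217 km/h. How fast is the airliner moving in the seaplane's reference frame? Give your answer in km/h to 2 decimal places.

Taking east as x and north as y: airliner velocity = (-308.287, 726.278) km/h; seaplane velocity = (-210.554, 52.497) km/h.
Velocity of airliner relative to seaplane = (-308.287, 726.278) − (-210.554, 52.497) = (-97.733, 673.781) km/h.
Magnitude = |(-97.733, 673.781)| = 680.832 km/h.

680.83 km/h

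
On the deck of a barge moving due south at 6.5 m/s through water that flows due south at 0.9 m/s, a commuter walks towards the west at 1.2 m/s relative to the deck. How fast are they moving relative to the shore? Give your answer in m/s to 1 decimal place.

In east/north components (m/s): commuter relative to barge = (-1.200, 0.000); barge relative to water = (0.000, -6.500); water relative to ground = (0.000, -0.900).
Sum = (-1.200, -7.400) m/s.
Speed = |(-1.200, -7.400)| = 7.497 m/s.

7.5 m/s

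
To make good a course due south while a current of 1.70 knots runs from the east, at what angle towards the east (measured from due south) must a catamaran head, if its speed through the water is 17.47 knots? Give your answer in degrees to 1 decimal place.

5.6°

The current pushes perpendicular to the desired track; the heading must have a component into the current equal to 1.70 knots: 17.47 sin θ = 1.70.
sin θ = 0.0973, so θ = 5.584°.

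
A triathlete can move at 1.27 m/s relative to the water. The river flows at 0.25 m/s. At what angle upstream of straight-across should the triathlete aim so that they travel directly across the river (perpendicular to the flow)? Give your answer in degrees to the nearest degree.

To cancel the current, the upstream component of the triathlete's velocity must equal the flow: 1.27 sin θ = 0.25.
sin θ = 0.25 / 1.27 = 0.1969.
θ = arcsin(0.1969) = 11.353°.

11°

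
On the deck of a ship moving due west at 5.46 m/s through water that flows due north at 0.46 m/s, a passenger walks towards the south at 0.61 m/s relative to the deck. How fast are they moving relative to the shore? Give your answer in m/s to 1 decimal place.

5.5 m/s

In east/north components (m/s): passenger relative to ship = (0.000, -0.610); ship relative to water = (-5.460, 0.000); water relative to ground = (0.000, 0.460).
Sum = (-5.460, -0.150) m/s.
Speed = |(-5.460, -0.150)| = 5.462 m/s.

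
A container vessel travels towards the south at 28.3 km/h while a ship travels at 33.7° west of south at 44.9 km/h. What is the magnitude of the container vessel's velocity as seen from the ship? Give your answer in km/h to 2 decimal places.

Taking east as x and north as y: container vessel velocity = (0.000, -28.300) km/h; ship velocity = (-24.913, -37.355) km/h.
Velocity of container vessel relative to ship = (0.000, -28.300) − (-24.913, -37.355) = (24.913, 9.055) km/h.
Magnitude = |(24.913, 9.055)| = 26.507 km/h.

26.51 km/h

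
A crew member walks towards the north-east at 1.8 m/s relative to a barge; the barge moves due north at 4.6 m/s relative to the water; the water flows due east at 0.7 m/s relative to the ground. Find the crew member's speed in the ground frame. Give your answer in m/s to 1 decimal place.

In east/north components (m/s): crew member relative to barge = (1.273, 1.273); barge relative to water = (0.000, 4.600); water relative to ground = (0.700, 0.000).
Sum = (1.973, 5.873) m/s.
Speed = |(1.973, 5.873)| = 6.195 m/s.

6.2 m/s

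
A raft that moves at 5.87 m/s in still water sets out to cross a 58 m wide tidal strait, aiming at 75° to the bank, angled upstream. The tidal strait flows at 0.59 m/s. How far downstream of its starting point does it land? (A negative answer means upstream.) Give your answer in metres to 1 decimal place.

-9.5 m

Perpendicular speed = 5.670 m/s; crossing time = 58 / 5.670 = 10.229 s.
Net downstream speed = -0.929 m/s.
Drift = -0.929 × 10.229 = -9.506 m (upstream).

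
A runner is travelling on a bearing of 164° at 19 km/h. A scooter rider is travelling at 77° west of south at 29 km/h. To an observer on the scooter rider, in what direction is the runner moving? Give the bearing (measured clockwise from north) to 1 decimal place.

Taking east as x and north as y: runner velocity = (5.237, -18.264) km/h; scooter rider velocity = (-28.257, -6.524) km/h.
Velocity of runner relative to scooter rider = (5.237, -18.264) − (-28.257, -6.524) = (33.494, -11.740) km/h.
Bearing = atan2(33.49, -11.74) = 109.32° clockwise from north.

109.3°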